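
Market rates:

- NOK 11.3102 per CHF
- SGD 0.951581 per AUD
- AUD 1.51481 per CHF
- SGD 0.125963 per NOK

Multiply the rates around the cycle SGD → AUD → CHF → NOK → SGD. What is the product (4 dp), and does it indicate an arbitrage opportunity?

Around SGD → AUD → CHF → NOK → SGD: 1 ÷ 0.951581 ÷ 1.51481 × 11.3102 × 0.125963 = 0.988347
Product < 1; profitable direction is SGD → NOK → CHF → AUD → SGD.

0.9883 (arbitrage exists)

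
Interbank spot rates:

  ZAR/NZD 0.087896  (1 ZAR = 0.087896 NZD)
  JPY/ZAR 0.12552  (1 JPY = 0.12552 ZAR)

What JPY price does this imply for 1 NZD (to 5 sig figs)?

NZD/JPY = 90.640

1 NZD ÷ 0.087896 = 11.3771 ZAR
11.3771 ZAR ÷ 0.12552 = 90.6396 JPY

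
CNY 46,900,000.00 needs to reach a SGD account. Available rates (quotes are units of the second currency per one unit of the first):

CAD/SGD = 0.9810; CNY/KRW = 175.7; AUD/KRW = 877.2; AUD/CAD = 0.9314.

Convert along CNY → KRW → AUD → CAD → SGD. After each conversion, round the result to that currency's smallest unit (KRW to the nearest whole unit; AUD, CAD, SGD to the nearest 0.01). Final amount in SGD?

CNY 46,900,000.00 × 175.7 = KRW 8,240,330,000
KRW 8,240,330,000 ÷ 877.2 = AUD 9,393,901.05
AUD 9,393,901.05 × 0.9314 = CAD 8,749,479.44
CAD 8,749,479.44 × 0.9810 = SGD 8,583,239.33

SGD 8,583,239.33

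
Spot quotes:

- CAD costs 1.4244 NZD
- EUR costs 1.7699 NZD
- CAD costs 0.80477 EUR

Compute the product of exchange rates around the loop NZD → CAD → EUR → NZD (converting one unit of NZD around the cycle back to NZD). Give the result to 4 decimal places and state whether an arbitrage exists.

1.0000 (no arbitrage)

Around NZD → CAD → EUR → NZD: 1 ÷ 1.4244 × 0.80477 × 1.7699 = 0.999974
Product ≈ 1 (deviation 0.003%, within rounding noise).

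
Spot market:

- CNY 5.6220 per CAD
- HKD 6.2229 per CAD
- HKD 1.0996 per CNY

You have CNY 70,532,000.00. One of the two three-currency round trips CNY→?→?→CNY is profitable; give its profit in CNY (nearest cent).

Profitable loop is CNY → CAD → HKD → CNY:
CNY 70,532,000.00 ÷ 5.6220 = CAD 12,545,713.27
CAD 12,545,713.27 × 6.2229 = HKD 78,070,719.10
HKD 78,070,719.10 ÷ 1.0996 = CNY 70,999,198.89
Profit = CNY 70,999,198.89 − CNY 70,532,000.00

Profit: CNY 467,198.89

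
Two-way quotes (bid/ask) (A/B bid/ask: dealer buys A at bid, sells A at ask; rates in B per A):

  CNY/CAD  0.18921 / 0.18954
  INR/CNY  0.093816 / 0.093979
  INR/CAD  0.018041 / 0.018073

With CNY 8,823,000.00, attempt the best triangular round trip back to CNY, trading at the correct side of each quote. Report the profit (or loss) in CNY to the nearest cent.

Best loop CNY → INR → CAD → CNY:
CNY 8,823,000.00 ÷ 0.093979 (buy INR at ask) = INR 93,882,675.92
INR 93,882,675.92 × 0.018041 (sell INR at bid) = CAD 1,693,737.36
CAD 1,693,737.36 ÷ 0.18954 (buy CNY at ask) = CNY 8,936,041.77

Net profit: CNY 113,041.77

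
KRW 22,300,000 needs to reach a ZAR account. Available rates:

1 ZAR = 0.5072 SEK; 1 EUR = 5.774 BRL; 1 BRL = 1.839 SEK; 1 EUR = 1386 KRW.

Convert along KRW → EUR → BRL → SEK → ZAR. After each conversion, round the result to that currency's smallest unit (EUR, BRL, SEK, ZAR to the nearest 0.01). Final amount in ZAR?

ZAR 336,837.93

KRW 22,300,000 ÷ 1386 = EUR 16,089.47
EUR 16,089.47 × 5.774 = BRL 92,900.60
BRL 92,900.60 × 1.839 = SEK 170,844.20
SEK 170,844.20 ÷ 0.5072 = ZAR 336,837.93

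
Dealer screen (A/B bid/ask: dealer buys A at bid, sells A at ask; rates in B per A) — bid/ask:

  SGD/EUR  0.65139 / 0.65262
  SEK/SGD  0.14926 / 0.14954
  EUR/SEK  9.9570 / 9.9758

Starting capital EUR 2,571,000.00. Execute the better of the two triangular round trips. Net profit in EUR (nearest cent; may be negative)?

Best loop EUR → SGD → SEK → EUR:
EUR 2,571,000.00 ÷ 0.65262 (buy SGD at ask) = SGD 3,939,505.38
SGD 3,939,505.38 ÷ 0.14954 (buy SEK at ask) = SEK 26,344,157.94
SEK 26,344,157.94 ÷ 9.9758 (buy EUR at ask) = EUR 2,640,806.55

Net profit: EUR 69,806.55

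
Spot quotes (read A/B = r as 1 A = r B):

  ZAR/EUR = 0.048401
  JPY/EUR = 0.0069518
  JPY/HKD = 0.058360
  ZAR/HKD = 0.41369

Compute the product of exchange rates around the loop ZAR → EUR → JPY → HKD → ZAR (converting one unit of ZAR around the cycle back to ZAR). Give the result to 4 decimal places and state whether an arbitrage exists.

Around ZAR → EUR → JPY → HKD → ZAR: 1 × 0.048401 ÷ 0.0069518 × 0.058360 ÷ 0.41369 = 0.982194
Product < 1; profitable direction is ZAR → HKD → JPY → EUR → ZAR.

0.9822 (arbitrage exists)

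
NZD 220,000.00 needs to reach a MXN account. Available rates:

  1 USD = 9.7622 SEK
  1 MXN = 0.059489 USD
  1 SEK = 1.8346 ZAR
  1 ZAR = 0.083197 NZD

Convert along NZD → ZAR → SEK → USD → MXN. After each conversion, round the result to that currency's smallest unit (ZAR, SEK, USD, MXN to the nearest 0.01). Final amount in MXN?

NZD 220,000.00 ÷ 0.083197 = ZAR 2,644,326.12
ZAR 2,644,326.12 ÷ 1.8346 = SEK 1,441,363.85
SEK 1,441,363.85 ÷ 9.7622 = USD 147,647.44
USD 147,647.44 ÷ 0.059489 = MXN 2,481,928.42

MXN 2,481,928.42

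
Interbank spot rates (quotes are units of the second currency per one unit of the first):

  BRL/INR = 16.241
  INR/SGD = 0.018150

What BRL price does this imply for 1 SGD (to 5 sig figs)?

1 SGD ÷ 0.018150 = 55.0964 INR
55.0964 INR ÷ 16.241 = 3.39243 BRL

SGD/BRL = 3.3924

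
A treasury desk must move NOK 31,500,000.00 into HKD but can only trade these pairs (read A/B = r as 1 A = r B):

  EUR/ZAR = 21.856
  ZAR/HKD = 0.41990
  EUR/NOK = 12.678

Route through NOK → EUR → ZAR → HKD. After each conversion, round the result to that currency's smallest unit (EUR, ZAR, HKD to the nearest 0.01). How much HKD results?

NOK 31,500,000.00 ÷ 12.678 = EUR 2,484,619.03
EUR 2,484,619.03 × 21.856 = ZAR 54,303,833.52
ZAR 54,303,833.52 × 0.41990 = HKD 22,802,179.70

HKD 22,802,179.70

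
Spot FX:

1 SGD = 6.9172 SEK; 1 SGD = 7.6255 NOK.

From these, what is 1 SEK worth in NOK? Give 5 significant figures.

1 SEK ÷ 6.9172 = 0.144567 SGD
0.144567 SGD × 7.6255 = 1.1024 NOK

SEK/NOK = 1.1024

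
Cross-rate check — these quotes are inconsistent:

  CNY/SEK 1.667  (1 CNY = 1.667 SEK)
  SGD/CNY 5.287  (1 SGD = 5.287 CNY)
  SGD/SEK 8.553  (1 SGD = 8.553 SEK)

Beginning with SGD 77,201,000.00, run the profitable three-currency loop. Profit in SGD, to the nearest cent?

Profitable loop is SGD → CNY → SEK → SGD:
SGD 77,201,000.00 × 5.287 = CNY 408,161,687.00
CNY 408,161,687.00 × 1.667 = SEK 680,405,532.23
SEK 680,405,532.23 ÷ 8.553 = SGD 79,551,681.54
Profit = SGD 79,551,681.54 − SGD 77,201,000.00

Profit: SGD 2,350,681.54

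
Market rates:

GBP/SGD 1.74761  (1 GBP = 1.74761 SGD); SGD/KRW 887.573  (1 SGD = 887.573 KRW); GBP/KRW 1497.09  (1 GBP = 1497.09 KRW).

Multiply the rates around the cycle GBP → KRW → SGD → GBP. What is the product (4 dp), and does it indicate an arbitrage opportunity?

Around GBP → KRW → SGD → GBP: 1 × 1497.09 ÷ 887.573 ÷ 1.74761 = 0.965160
Product < 1; profitable direction is GBP → SGD → KRW → GBP.

0.9652 (arbitrage exists)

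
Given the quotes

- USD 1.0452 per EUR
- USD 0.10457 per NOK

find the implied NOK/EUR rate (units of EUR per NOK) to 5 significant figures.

1 NOK × 0.10457 = 0.10457 USD
0.10457 USD ÷ 1.0452 = 0.100048 EUR

NOK/EUR = 0.10005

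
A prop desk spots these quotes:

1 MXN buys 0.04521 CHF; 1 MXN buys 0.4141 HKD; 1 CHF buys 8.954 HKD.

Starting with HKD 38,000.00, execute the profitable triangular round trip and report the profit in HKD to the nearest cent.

Profitable loop is HKD → CHF → MXN → HKD:
HKD 38,000.00 ÷ 8.954 = CHF 4,243.91
CHF 4,243.91 ÷ 0.04521 = MXN 93,871.12
MXN 93,871.12 × 0.4141 = HKD 38,872.03
Profit = HKD 38,872.03 − HKD 38,000.00

Profit: HKD 872.03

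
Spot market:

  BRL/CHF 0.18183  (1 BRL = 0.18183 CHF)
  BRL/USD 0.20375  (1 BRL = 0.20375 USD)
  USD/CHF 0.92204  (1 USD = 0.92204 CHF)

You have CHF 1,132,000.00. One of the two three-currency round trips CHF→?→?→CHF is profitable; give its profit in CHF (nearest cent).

Profit: CHF 37,575.51

Profitable loop is CHF → BRL → USD → CHF:
CHF 1,132,000.00 ÷ 0.18183 = BRL 6,225,595.34
BRL 6,225,595.34 × 0.20375 = USD 1,268,465.05
USD 1,268,465.05 × 0.92204 = CHF 1,169,575.51
Profit = CHF 1,169,575.51 − CHF 1,132,000.00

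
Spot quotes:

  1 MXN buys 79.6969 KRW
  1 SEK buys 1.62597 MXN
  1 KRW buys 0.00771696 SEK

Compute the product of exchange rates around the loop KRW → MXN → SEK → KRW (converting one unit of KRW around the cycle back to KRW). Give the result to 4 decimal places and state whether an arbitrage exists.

1.0000 (no arbitrage)

Around KRW → MXN → SEK → KRW: 1 ÷ 79.6969 ÷ 1.62597 ÷ 0.00771696 = 1.000000
Product ≈ 1 (deviation 0.000%, within rounding noise).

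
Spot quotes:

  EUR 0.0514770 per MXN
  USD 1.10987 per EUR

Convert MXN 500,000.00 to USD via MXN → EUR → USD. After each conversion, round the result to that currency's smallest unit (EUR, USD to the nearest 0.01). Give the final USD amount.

USD 28,566.39

MXN 500,000.00 × 0.0514770 = EUR 25,738.50
EUR 25,738.50 × 1.10987 = USD 28,566.39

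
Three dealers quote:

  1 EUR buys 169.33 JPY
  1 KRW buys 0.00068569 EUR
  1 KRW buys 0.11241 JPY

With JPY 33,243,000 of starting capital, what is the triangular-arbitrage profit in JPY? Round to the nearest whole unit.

Profitable loop is JPY → KRW → EUR → JPY:
JPY 33,243,000 ÷ 0.11241 = KRW 295,729,917
KRW 295,729,917 × 0.00068569 = EUR 202,779.05
EUR 202,779.05 × 169.33 = JPY 34,336,576
Profit = JPY 34,336,576 − JPY 33,243,000

Profit: JPY 1,093,576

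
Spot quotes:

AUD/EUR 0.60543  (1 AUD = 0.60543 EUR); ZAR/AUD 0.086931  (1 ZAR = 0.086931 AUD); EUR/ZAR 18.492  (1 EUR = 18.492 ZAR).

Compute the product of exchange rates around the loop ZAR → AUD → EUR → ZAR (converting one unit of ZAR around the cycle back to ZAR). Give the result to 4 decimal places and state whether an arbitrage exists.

Around ZAR → AUD → EUR → ZAR: 1 × 0.086931 × 0.60543 × 18.492 = 0.973246
Product < 1; profitable direction is ZAR → EUR → AUD → ZAR.

0.9732 (arbitrage exists)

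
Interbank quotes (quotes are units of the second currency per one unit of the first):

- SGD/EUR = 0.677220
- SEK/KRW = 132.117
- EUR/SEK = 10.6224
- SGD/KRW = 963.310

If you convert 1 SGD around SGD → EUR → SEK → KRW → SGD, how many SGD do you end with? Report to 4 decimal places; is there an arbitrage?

0.9866 (arbitrage exists)

Around SGD → EUR → SEK → KRW → SGD: 1 × 0.677220 × 10.6224 × 132.117 ÷ 963.310 = 0.986609
Product < 1; profitable direction is SGD → KRW → SEK → EUR → SGD.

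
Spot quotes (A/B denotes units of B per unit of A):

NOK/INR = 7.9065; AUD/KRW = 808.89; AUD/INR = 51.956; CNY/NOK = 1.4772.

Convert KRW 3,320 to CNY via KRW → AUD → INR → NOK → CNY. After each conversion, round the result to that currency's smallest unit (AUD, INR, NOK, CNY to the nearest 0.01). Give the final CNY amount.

CNY 18.24

KRW 3,320 ÷ 808.89 = AUD 4.10
AUD 4.10 × 51.956 = INR 213.02
INR 213.02 ÷ 7.9065 = NOK 26.94
NOK 26.94 ÷ 1.4772 = CNY 18.24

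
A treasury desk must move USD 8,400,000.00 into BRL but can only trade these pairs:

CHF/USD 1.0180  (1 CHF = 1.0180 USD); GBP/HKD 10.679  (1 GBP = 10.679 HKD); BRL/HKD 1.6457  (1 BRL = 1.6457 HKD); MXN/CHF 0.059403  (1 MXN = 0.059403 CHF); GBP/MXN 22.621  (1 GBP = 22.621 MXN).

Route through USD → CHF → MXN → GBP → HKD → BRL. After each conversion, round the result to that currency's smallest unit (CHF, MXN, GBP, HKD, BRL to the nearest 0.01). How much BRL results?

USD 8,400,000.00 ÷ 1.0180 = CHF 8,251,473.48
CHF 8,251,473.48 ÷ 0.059403 = MXN 138,906,679.46
MXN 138,906,679.46 ÷ 22.621 = GBP 6,140,607.38
GBP 6,140,607.38 × 10.679 = HKD 65,575,546.21
HKD 65,575,546.21 ÷ 1.6457 = BRL 39,846,597.93

BRL 39,846,597.93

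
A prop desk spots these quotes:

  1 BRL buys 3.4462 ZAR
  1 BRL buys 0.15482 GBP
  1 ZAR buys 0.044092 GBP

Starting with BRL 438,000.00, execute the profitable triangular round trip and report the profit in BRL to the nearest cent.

Profitable loop is BRL → GBP → ZAR → BRL:
BRL 438,000.00 × 0.15482 = GBP 67,811.16
GBP 67,811.16 ÷ 0.044092 = ZAR 1,537,947.02
ZAR 1,537,947.02 ÷ 3.4462 = BRL 446,273.29
Profit = BRL 446,273.29 − BRL 438,000.00

Profit: BRL 8,273.29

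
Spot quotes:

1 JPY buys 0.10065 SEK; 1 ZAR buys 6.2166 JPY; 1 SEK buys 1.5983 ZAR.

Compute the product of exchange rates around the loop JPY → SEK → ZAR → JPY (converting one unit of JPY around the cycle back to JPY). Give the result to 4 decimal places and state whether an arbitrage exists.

1.0001 (no arbitrage)

Around JPY → SEK → ZAR → JPY: 1 × 0.10065 × 1.5983 × 6.2166 = 1.000058
Product ≈ 1 (deviation 0.006%, within rounding noise).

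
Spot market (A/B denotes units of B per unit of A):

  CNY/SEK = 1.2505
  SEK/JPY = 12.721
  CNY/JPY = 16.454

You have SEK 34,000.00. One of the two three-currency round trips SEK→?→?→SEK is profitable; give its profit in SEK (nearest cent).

Profitable loop is SEK → CNY → JPY → SEK:
SEK 34,000.00 ÷ 1.2505 = CNY 27,189.12
CNY 27,189.12 × 16.454 = JPY 447,370
JPY 447,370 ÷ 12.721 = SEK 35,167.82
Profit = SEK 35,167.82 − SEK 34,000.00

Profit: SEK 1,167.82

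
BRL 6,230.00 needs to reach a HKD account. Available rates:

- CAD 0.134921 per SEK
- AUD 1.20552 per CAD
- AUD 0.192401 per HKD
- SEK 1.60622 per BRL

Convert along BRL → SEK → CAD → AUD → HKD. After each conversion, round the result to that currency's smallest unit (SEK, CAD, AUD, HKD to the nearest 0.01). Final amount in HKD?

HKD 8,459.42

BRL 6,230.00 × 1.60622 = SEK 10,006.75
SEK 10,006.75 × 0.134921 = CAD 1,350.12
CAD 1,350.12 × 1.20552 = AUD 1,627.60
AUD 1,627.60 ÷ 0.192401 = HKD 8,459.42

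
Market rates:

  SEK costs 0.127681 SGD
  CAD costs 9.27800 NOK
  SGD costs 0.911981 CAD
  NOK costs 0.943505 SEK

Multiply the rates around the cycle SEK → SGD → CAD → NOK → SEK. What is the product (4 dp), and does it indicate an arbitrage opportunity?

Around SEK → SGD → CAD → NOK → SEK: 1 × 0.127681 × 0.911981 × 9.27800 × 0.943505 = 1.019320
Product > 1; profitable direction is SEK → SGD → CAD → NOK → SEK.

1.0193 (arbitrage exists)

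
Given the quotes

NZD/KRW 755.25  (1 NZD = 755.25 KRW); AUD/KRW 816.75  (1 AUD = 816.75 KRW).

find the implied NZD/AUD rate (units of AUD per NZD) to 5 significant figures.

1 NZD × 755.25 = 755.25 KRW
755.25 KRW ÷ 816.75 = 0.924702 AUD

NZD/AUD = 0.92470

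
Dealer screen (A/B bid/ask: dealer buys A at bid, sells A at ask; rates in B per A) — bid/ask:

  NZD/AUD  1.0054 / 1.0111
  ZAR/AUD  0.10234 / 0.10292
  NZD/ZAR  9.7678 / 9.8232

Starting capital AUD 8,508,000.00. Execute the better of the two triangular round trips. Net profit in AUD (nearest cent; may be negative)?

Net result: AUD -47,157.74 (no profitable arbitrage after spreads)

Best loop AUD → ZAR → NZD → AUD:
AUD 8,508,000.00 ÷ 0.10292 (buy ZAR at ask) = ZAR 82,666,148.46
ZAR 82,666,148.46 ÷ 9.8232 (buy NZD at ask) = NZD 8,415,399.10
NZD 8,415,399.10 × 1.0054 (sell NZD at bid) = AUD 8,460,842.26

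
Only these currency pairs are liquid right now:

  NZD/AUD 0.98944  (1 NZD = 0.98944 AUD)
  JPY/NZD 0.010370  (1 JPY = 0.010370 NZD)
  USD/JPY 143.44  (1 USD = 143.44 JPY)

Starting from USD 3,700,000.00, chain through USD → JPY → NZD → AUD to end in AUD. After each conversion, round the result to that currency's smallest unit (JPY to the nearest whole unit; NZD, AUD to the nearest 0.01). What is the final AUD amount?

USD 3,700,000.00 × 143.44 = JPY 530,728,000
JPY 530,728,000 × 0.010370 = NZD 5,503,649.36
NZD 5,503,649.36 × 0.98944 = AUD 5,445,530.82

AUD 5,445,530.82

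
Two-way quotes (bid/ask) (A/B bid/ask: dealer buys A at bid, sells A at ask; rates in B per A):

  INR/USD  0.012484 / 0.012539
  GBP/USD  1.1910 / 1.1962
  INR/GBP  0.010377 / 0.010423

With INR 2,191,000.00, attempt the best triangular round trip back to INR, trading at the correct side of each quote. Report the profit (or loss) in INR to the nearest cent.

Best loop INR → USD → GBP → INR:
INR 2,191,000.00 × 0.012484 (sell INR at bid) = USD 27,352.44
USD 27,352.44 ÷ 1.1962 (buy GBP at ask) = GBP 22,866.11
GBP 22,866.11 ÷ 0.010423 (buy INR at ask) = INR 2,193,812.98

Net profit: INR 2,812.98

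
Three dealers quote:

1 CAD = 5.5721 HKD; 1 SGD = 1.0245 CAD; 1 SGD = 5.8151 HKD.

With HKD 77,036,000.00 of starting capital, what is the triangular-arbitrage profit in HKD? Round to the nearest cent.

Profitable loop is HKD → CAD → SGD → HKD:
HKD 77,036,000.00 ÷ 5.5721 = CAD 13,825,308.23
CAD 13,825,308.23 ÷ 1.0245 = SGD 13,494,688.37
SGD 13,494,688.37 × 5.8151 = HKD 78,472,962.32
Profit = HKD 78,472,962.32 − HKD 77,036,000.00

Profit: HKD 1,436,962.32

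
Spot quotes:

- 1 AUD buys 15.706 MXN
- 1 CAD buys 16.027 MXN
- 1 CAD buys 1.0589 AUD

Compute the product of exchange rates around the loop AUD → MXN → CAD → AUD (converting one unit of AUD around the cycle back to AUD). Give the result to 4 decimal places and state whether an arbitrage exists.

Around AUD → MXN → CAD → AUD: 1 × 15.706 ÷ 16.027 × 1.0589 = 1.037692
Product > 1; profitable direction is AUD → MXN → CAD → AUD.

1.0377 (arbitrage exists)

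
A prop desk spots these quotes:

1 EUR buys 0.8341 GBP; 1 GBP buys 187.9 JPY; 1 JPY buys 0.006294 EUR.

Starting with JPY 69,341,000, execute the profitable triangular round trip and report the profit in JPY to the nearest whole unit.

Profitable loop is JPY → GBP → EUR → JPY:
JPY 69,341,000 ÷ 187.9 = GBP 369,031.40
GBP 369,031.40 ÷ 0.8341 = EUR 442,430.64
EUR 442,430.64 ÷ 0.006294 = JPY 70,294,033
Profit = JPY 70,294,033 − JPY 69,341,000

Profit: JPY 953,033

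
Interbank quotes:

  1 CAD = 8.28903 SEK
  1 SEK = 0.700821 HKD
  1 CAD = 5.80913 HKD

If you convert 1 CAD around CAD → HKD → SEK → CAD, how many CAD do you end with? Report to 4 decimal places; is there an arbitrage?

Around CAD → HKD → SEK → CAD: 1 × 5.80913 ÷ 0.700821 ÷ 8.28903 = 1.000001
Product ≈ 1 (deviation 0.000%, within rounding noise).

1.0000 (no arbitrage)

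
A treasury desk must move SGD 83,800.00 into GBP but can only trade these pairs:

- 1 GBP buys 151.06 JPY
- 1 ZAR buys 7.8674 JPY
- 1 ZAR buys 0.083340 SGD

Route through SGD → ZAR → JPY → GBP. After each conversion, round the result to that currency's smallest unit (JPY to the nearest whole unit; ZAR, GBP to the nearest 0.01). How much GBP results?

SGD 83,800.00 ÷ 0.083340 = ZAR 1,005,519.56
ZAR 1,005,519.56 × 7.8674 = JPY 7,910,825
JPY 7,910,825 ÷ 151.06 = GBP 52,368.76

GBP 52,368.76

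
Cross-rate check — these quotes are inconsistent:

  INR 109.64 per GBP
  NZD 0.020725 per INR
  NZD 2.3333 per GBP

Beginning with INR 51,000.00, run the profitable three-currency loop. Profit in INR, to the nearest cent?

Profit: INR 1,369.35

Profitable loop is INR → GBP → NZD → INR:
INR 51,000.00 ÷ 109.64 = GBP 465.16
GBP 465.16 × 2.3333 = NZD 1,085.35
NZD 1,085.35 ÷ 0.020725 = INR 52,369.35
Profit = INR 52,369.35 − INR 51,000.00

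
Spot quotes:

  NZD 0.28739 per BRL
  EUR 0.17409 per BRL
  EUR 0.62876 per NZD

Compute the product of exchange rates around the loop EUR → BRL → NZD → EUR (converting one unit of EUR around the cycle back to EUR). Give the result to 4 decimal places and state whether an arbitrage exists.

Around EUR → BRL → NZD → EUR: 1 ÷ 0.17409 × 0.28739 × 0.62876 = 1.037965
Product > 1; profitable direction is EUR → BRL → NZD → EUR.

1.0380 (arbitrage exists)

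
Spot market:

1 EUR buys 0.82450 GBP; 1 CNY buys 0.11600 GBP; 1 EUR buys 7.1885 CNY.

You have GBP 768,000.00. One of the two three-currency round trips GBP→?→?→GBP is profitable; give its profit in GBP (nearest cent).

Profitable loop is GBP → EUR → CNY → GBP:
GBP 768,000.00 ÷ 0.82450 = EUR 931,473.62
EUR 931,473.62 × 7.1885 = CNY 6,695,898.12
CNY 6,695,898.12 × 0.11600 = GBP 776,724.18
Profit = GBP 776,724.18 − GBP 768,000.00

Profit: GBP 8,724.18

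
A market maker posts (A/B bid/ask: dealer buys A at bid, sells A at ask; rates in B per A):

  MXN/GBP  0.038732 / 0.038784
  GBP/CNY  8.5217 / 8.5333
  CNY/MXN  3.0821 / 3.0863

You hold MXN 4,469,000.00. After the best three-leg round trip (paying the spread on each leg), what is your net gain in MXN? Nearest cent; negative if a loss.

Net profit: MXN 77,249.27

Best loop MXN → GBP → CNY → MXN:
MXN 4,469,000.00 × 0.038732 (sell MXN at bid) = GBP 173,093.31
GBP 173,093.31 × 8.5217 (sell GBP at bid) = CNY 1,475,049.24
CNY 1,475,049.24 × 3.0821 (sell CNY at bid) = MXN 4,546,249.27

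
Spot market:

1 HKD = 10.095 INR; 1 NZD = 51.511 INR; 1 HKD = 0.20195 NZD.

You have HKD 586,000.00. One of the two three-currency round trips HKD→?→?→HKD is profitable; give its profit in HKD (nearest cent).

Profit: HKD 17,858.43

Profitable loop is HKD → NZD → INR → HKD:
HKD 586,000.00 × 0.20195 = NZD 118,342.70
NZD 118,342.70 × 51.511 = INR 6,095,950.82
INR 6,095,950.82 ÷ 10.095 = HKD 603,858.43
Profit = HKD 603,858.43 − HKD 586,000.00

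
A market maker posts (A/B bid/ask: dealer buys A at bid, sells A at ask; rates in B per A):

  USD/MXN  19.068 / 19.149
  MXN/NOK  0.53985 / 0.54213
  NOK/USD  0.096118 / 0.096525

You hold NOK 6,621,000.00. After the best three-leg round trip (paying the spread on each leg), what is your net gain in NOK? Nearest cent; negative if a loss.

Best loop NOK → MXN → USD → NOK:
NOK 6,621,000.00 ÷ 0.54213 (buy MXN at ask) = MXN 12,212,937.86
MXN 12,212,937.86 ÷ 19.149 (buy USD at ask) = USD 637,784.63
USD 637,784.63 ÷ 0.096525 (buy NOK at ask) = NOK 6,607,455.36

Net result: NOK -13,544.64 (no profitable arbitrage after spreads)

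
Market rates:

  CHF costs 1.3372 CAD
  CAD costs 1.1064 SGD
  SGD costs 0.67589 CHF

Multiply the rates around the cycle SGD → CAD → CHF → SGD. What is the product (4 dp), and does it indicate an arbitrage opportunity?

Around SGD → CAD → CHF → SGD: 1 ÷ 1.1064 ÷ 1.3372 ÷ 0.67589 = 1.000036
Product ≈ 1 (deviation 0.004%, within rounding noise).

1.0000 (no arbitrage)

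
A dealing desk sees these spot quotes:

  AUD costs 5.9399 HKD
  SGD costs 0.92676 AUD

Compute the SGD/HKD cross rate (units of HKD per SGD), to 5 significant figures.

1 SGD × 0.92676 = 0.92676 AUD
0.92676 AUD × 5.9399 = 5.50486 HKD

SGD/HKD = 5.5049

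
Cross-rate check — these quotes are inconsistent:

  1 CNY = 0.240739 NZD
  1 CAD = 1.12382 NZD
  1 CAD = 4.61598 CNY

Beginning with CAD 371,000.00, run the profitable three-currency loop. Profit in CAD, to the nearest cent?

Profitable loop is CAD → NZD → CNY → CAD:
CAD 371,000.00 × 1.12382 = NZD 416,937.22
NZD 416,937.22 ÷ 0.240739 = CNY 1,731,905.59
CNY 1,731,905.59 ÷ 4.61598 = CAD 375,197.81
Profit = CAD 375,197.81 − CAD 371,000.00

Profit: CAD 4,197.81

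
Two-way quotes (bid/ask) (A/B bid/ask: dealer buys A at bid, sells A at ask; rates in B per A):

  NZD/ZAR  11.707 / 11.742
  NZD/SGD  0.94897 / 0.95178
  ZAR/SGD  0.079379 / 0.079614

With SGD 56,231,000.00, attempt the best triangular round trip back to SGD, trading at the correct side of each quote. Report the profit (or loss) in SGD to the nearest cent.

Net profit: SGD 850,683.03

Best loop SGD → ZAR → NZD → SGD:
SGD 56,231,000.00 ÷ 0.079614 (buy ZAR at ask) = ZAR 706,295,375.19
ZAR 706,295,375.19 ÷ 11.742 (buy NZD at ask) = NZD 60,151,198.70
NZD 60,151,198.70 × 0.94897 (sell NZD at bid) = SGD 57,081,683.03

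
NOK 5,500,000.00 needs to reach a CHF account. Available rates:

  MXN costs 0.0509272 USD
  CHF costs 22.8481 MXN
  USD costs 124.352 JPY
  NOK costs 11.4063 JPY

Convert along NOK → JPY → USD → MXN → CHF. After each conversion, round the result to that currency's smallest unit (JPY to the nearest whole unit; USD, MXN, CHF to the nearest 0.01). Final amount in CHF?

CHF 433,565.60

NOK 5,500,000.00 × 11.4063 = JPY 62,734,650
JPY 62,734,650 ÷ 124.352 = USD 504,492.49
USD 504,492.49 ÷ 0.0509272 = MXN 9,906,150.15
MXN 9,906,150.15 ÷ 22.8481 = CHF 433,565.60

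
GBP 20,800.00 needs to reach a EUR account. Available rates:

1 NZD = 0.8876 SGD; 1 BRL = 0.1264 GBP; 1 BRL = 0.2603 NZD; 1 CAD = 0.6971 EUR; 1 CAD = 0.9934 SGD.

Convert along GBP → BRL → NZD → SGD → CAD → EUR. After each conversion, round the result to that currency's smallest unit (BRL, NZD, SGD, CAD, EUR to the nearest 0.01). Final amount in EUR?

EUR 26,679.56

GBP 20,800.00 ÷ 0.1264 = BRL 164,556.96
BRL 164,556.96 × 0.2603 = NZD 42,834.18
NZD 42,834.18 × 0.8876 = SGD 38,019.62
SGD 38,019.62 ÷ 0.9934 = CAD 38,272.22
CAD 38,272.22 × 0.6971 = EUR 26,679.56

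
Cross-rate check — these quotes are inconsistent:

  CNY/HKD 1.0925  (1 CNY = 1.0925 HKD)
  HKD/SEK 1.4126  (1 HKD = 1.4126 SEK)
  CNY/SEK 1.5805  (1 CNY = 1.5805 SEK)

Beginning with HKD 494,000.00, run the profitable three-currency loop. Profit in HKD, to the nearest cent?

Profitable loop is HKD → CNY → SEK → HKD:
HKD 494,000.00 ÷ 1.0925 = CNY 452,173.91
CNY 452,173.91 × 1.5805 = SEK 714,660.87
SEK 714,660.87 ÷ 1.4126 = HKD 505,918.78
Profit = HKD 505,918.78 − HKD 494,000.00

Profit: HKD 11,918.78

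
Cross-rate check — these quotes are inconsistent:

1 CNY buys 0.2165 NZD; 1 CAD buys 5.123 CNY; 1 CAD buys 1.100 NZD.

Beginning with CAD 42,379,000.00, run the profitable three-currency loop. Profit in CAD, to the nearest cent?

Profit: CAD 351,726.44

Profitable loop is CAD → CNY → NZD → CAD:
CAD 42,379,000.00 × 5.123 = CNY 217,107,617.00
CNY 217,107,617.00 × 0.2165 = NZD 47,003,799.08
NZD 47,003,799.08 ÷ 1.100 = CAD 42,730,726.44
Profit = CAD 42,730,726.44 − CAD 42,379,000.00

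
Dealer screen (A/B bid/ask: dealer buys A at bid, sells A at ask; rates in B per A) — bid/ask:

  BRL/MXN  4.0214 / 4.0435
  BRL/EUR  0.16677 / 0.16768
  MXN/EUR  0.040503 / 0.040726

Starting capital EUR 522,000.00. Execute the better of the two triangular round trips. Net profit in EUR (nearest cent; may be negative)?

Best loop EUR → MXN → BRL → EUR:
EUR 522,000.00 ÷ 0.040726 (buy MXN at ask) = MXN 12,817,364.83
MXN 12,817,364.83 ÷ 4.0435 (buy BRL at ask) = BRL 3,169,868.88
BRL 3,169,868.88 × 0.16677 (sell BRL at bid) = EUR 528,639.03

Net profit: EUR 6,639.03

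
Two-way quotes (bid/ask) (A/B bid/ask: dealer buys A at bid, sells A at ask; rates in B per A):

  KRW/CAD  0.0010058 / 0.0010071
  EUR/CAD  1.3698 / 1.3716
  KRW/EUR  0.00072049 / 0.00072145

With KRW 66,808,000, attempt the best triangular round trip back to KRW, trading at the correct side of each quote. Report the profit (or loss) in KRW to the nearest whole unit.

Best loop KRW → CAD → EUR → KRW:
KRW 66,808,000 × 0.0010058 (sell KRW at bid) = CAD 67,195.49
CAD 67,195.49 ÷ 1.3716 (buy EUR at ask) = EUR 48,990.59
EUR 48,990.59 ÷ 0.00072145 (buy KRW at ask) = KRW 67,905,725

Net profit: KRW 1,097,725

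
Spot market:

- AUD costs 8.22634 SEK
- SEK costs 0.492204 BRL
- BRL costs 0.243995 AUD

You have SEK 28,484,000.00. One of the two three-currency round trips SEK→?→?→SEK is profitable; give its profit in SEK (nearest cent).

Profit: SEK 347,567.62

Profitable loop is SEK → AUD → BRL → SEK:
SEK 28,484,000.00 ÷ 8.22634 = AUD 3,462,536.19
AUD 3,462,536.19 ÷ 0.243995 = BRL 14,191,012.91
BRL 14,191,012.91 ÷ 0.492204 = SEK 28,831,567.62
Profit = SEK 28,831,567.62 − SEK 28,484,000.00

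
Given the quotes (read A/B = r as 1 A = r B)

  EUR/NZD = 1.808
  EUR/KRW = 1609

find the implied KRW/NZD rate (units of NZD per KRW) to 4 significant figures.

KRW/NZD = 0.001124

1 KRW ÷ 1609 = 0.000621504 EUR
0.000621504 EUR × 1.808 = 0.00112368 NZD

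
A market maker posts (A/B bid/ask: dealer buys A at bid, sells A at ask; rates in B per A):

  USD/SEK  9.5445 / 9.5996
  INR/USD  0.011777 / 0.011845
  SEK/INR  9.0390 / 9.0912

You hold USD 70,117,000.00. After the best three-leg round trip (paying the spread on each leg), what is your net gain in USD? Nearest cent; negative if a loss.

Net profit: USD 1,124,256.40

Best loop USD → SEK → INR → USD:
USD 70,117,000.00 × 9.5445 (sell USD at bid) = SEK 669,231,706.50
SEK 669,231,706.50 × 9.0390 (sell SEK at bid) = INR 6,049,185,395.05
INR 6,049,185,395.05 × 0.011777 (sell INR at bid) = USD 71,241,256.40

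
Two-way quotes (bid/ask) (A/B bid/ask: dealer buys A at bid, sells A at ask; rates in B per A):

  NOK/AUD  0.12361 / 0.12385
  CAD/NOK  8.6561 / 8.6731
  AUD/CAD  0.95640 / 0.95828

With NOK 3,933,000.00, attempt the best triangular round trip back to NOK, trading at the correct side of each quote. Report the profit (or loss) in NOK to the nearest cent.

Best loop NOK → AUD → CAD → NOK:
NOK 3,933,000.00 × 0.12361 (sell NOK at bid) = AUD 486,158.13
AUD 486,158.13 × 0.95640 (sell AUD at bid) = CAD 464,961.64
CAD 464,961.64 × 8.6561 (sell CAD at bid) = NOK 4,024,754.41

Net profit: NOK 91,754.41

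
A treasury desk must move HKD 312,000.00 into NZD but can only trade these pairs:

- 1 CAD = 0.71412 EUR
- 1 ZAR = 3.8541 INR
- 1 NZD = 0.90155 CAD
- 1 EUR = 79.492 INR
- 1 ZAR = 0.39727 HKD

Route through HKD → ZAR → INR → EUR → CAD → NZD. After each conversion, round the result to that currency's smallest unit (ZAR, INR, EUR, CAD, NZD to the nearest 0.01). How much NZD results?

NZD 59,143.55

HKD 312,000.00 ÷ 0.39727 = ZAR 785,360.08
ZAR 785,360.08 × 3.8541 = INR 3,026,856.28
INR 3,026,856.28 ÷ 79.492 = EUR 38,077.50
EUR 38,077.50 ÷ 0.71412 = CAD 53,320.87
CAD 53,320.87 ÷ 0.90155 = NZD 59,143.55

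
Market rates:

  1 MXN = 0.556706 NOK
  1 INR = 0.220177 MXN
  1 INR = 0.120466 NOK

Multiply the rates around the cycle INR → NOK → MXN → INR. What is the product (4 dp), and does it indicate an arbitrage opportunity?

Around INR → NOK → MXN → INR: 1 × 0.120466 ÷ 0.556706 ÷ 0.220177 = 0.982803
Product < 1; profitable direction is INR → MXN → NOK → INR.

0.9828 (arbitrage exists)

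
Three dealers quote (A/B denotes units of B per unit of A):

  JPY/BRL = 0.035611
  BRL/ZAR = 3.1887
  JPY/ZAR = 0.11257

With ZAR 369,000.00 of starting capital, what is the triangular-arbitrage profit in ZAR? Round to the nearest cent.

Profit: ZAR 3,221.57

Profitable loop is ZAR → JPY → BRL → ZAR:
ZAR 369,000.00 ÷ 0.11257 = JPY 3,277,960
JPY 3,277,960 × 0.035611 = BRL 116,731.45
BRL 116,731.45 × 3.1887 = ZAR 372,221.57
Profit = ZAR 372,221.57 − ZAR 369,000.00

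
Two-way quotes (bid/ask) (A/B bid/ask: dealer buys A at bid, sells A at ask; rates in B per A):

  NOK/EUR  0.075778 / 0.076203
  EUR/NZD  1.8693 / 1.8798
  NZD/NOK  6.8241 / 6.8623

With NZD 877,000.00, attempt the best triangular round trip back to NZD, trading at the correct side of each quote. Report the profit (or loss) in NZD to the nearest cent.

Best loop NZD → EUR → NOK → NZD:
NZD 877,000.00 ÷ 1.8798 (buy EUR at ask) = EUR 466,538.99
EUR 466,538.99 ÷ 0.076203 (buy NOK at ask) = NOK 6,122,317.93
NOK 6,122,317.93 ÷ 6.8623 (buy NZD at ask) = NZD 892,167.05

Net profit: NZD 15,167.05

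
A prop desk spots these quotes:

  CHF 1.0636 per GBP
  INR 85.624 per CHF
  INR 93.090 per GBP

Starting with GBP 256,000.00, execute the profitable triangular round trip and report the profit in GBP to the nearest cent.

Profitable loop is GBP → INR → CHF → GBP:
GBP 256,000.00 × 93.090 = INR 23,831,040.00
INR 23,831,040.00 ÷ 85.624 = CHF 278,321.97
CHF 278,321.97 ÷ 1.0636 = GBP 261,679.17
Profit = GBP 261,679.17 − GBP 256,000.00

Profit: GBP 5,679.17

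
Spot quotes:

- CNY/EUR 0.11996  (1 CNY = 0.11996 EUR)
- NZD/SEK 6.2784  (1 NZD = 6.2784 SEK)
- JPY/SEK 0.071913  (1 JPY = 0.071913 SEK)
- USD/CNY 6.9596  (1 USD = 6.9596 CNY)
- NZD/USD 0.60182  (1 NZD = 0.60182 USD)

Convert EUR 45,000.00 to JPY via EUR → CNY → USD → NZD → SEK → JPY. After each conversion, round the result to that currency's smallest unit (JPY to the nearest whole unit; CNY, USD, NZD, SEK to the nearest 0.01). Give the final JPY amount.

EUR 45,000.00 ÷ 0.11996 = CNY 375,125.04
CNY 375,125.04 ÷ 6.9596 = USD 53,900.37
USD 53,900.37 ÷ 0.60182 = NZD 89,562.28
NZD 89,562.28 × 6.2784 = SEK 562,307.82
SEK 562,307.82 ÷ 0.071913 = JPY 7,819,279

JPY 7,819,279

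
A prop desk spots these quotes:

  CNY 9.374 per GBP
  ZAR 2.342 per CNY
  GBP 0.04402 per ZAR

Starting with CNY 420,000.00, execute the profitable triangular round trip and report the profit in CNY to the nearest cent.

Profitable loop is CNY → GBP → ZAR → CNY:
CNY 420,000.00 ÷ 9.374 = GBP 44,804.78
GBP 44,804.78 ÷ 0.04402 = ZAR 1,017,827.79
ZAR 1,017,827.79 ÷ 2.342 = CNY 434,597.69
Profit = CNY 434,597.69 − CNY 420,000.00

Profit: CNY 14,597.69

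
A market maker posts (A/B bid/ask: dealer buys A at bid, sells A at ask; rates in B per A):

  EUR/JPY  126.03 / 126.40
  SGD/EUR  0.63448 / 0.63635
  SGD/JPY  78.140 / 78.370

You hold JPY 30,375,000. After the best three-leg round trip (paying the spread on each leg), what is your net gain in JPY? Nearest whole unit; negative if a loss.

Net profit: JPY 617,622

Best loop JPY → SGD → EUR → JPY:
JPY 30,375,000 ÷ 78.370 (buy SGD at ask) = SGD 387,584.53
SGD 387,584.53 × 0.63448 (sell SGD at bid) = EUR 245,914.64
EUR 245,914.64 × 126.03 (sell EUR at bid) = JPY 30,992,622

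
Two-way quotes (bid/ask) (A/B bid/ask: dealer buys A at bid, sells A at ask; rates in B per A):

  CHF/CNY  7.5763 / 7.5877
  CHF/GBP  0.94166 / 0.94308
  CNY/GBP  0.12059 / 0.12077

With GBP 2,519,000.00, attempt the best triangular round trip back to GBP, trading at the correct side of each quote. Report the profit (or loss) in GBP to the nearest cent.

Best loop GBP → CNY → CHF → GBP:
GBP 2,519,000.00 ÷ 0.12077 (buy CNY at ask) = CNY 20,857,828.93
CNY 20,857,828.93 ÷ 7.5877 (buy CHF at ask) = CHF 2,748,900.05
CHF 2,748,900.05 × 0.94166 (sell CHF at bid) = GBP 2,588,529.22

Net profit: GBP 69,529.22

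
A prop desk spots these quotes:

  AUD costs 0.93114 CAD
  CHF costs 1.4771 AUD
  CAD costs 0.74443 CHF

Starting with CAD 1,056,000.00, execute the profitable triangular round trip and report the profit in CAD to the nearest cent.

Profit: CAD 25,216.50

Profitable loop is CAD → CHF → AUD → CAD:
CAD 1,056,000.00 × 0.74443 = CHF 786,118.08
CHF 786,118.08 × 1.4771 = AUD 1,161,175.02
AUD 1,161,175.02 × 0.93114 = CAD 1,081,216.50
Profit = CAD 1,081,216.50 − CAD 1,056,000.00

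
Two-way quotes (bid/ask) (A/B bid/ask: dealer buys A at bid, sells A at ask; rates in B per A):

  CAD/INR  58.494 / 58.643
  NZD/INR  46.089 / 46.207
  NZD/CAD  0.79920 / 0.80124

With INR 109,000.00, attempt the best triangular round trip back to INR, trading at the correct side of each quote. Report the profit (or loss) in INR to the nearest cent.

Best loop INR → NZD → CAD → INR:
INR 109,000.00 ÷ 46.207 (buy NZD at ask) = NZD 2,358.95
NZD 2,358.95 × 0.79920 (sell NZD at bid) = CAD 1,885.27
CAD 1,885.27 × 58.494 (sell CAD at bid) = INR 110,277.15

Net profit: INR 1,277.15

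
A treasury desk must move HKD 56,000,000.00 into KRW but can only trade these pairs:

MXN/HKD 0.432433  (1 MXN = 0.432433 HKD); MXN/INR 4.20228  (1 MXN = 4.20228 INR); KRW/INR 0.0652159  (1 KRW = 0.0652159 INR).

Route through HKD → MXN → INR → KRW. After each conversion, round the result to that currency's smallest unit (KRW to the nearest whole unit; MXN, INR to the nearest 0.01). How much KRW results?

KRW 8,344,507,179

HKD 56,000,000.00 ÷ 0.432433 = MXN 129,499,830.03
MXN 129,499,830.03 × 4.20228 = INR 544,194,545.74
INR 544,194,545.74 ÷ 0.0652159 = KRW 8,344,507,179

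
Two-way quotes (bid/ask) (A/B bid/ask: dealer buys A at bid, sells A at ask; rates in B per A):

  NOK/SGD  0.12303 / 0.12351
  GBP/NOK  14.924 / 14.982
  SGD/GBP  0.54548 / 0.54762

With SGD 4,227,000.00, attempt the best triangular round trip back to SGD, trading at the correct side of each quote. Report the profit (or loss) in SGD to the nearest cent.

Net profit: SGD 6,575.84

Best loop SGD → GBP → NOK → SGD:
SGD 4,227,000.00 × 0.54548 (sell SGD at bid) = GBP 2,305,743.96
GBP 2,305,743.96 × 14.924 (sell GBP at bid) = NOK 34,410,922.86
NOK 34,410,922.86 × 0.12303 (sell NOK at bid) = SGD 4,233,575.84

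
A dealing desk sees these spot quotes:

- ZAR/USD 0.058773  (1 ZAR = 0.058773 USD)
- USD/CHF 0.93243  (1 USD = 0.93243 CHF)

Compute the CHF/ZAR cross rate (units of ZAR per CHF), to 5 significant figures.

1 CHF ÷ 0.93243 = 1.07247 USD
1.07247 USD ÷ 0.058773 = 18.2476 ZAR

CHF/ZAR = 18.248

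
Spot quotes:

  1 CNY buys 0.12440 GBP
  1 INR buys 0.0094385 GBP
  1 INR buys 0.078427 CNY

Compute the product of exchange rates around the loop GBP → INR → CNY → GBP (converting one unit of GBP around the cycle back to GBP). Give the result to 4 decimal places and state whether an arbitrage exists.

Around GBP → INR → CNY → GBP: 1 ÷ 0.0094385 × 0.078427 × 0.12440 = 1.033673
Product > 1; profitable direction is GBP → INR → CNY → GBP.

1.0337 (arbitrage exists)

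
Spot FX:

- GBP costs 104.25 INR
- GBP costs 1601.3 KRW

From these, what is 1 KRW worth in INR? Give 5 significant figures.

1 KRW ÷ 1601.3 = 0.000624493 GBP
0.000624493 GBP × 104.25 = 0.0651034 INR

KRW/INR = 0.065103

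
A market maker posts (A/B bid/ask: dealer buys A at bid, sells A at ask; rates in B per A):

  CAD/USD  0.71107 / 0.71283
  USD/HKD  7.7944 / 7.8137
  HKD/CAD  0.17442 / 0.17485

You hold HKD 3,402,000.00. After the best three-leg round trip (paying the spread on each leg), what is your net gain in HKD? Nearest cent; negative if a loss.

Best loop HKD → USD → CAD → HKD:
HKD 3,402,000.00 ÷ 7.8137 (buy USD at ask) = USD 435,389.12
USD 435,389.12 ÷ 0.71283 (buy CAD at ask) = CAD 610,789.56
CAD 610,789.56 ÷ 0.17485 (buy HKD at ask) = HKD 3,493,220.26

Net profit: HKD 91,220.26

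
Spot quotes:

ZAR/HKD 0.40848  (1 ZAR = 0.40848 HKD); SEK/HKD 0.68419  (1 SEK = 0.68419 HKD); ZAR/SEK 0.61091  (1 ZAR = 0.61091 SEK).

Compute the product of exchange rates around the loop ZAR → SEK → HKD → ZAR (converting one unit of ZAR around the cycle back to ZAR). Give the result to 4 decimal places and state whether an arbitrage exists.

Around ZAR → SEK → HKD → ZAR: 1 × 0.61091 × 0.68419 ÷ 0.40848 = 1.023253
Product > 1; profitable direction is ZAR → SEK → HKD → ZAR.

1.0233 (arbitrage exists)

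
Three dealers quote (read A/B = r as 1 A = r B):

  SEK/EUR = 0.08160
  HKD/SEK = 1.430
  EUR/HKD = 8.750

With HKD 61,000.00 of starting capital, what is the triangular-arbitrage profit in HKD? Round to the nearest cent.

Profit: HKD 1,282.22

Profitable loop is HKD → SEK → EUR → HKD:
HKD 61,000.00 × 1.430 = SEK 87,230.00
SEK 87,230.00 × 0.08160 = EUR 7,117.97
EUR 7,117.97 × 8.750 = HKD 62,282.22
Profit = HKD 62,282.22 − HKD 61,000.00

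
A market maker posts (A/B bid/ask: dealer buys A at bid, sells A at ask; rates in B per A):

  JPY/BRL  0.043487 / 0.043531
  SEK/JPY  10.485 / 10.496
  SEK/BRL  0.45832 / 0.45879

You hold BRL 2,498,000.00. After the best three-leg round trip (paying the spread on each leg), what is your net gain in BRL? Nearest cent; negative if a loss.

Best loop BRL → JPY → SEK → BRL:
BRL 2,498,000.00 ÷ 0.043531 (buy JPY at ask) = JPY 57,384,393
JPY 57,384,393 ÷ 10.496 (buy SEK at ask) = SEK 5,467,263.03
SEK 5,467,263.03 × 0.45832 (sell SEK at bid) = BRL 2,505,755.99

Net profit: BRL 7,755.99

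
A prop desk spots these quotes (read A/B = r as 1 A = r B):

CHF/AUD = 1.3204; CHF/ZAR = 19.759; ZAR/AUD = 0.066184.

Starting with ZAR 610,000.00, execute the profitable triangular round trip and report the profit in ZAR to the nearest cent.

Profit: ZAR 5,910.17

Profitable loop is ZAR → CHF → AUD → ZAR:
ZAR 610,000.00 ÷ 19.759 = CHF 30,872.01
CHF 30,872.01 × 1.3204 = AUD 40,763.40
AUD 40,763.40 ÷ 0.066184 = ZAR 615,910.17
Profit = ZAR 615,910.17 − ZAR 610,000.00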